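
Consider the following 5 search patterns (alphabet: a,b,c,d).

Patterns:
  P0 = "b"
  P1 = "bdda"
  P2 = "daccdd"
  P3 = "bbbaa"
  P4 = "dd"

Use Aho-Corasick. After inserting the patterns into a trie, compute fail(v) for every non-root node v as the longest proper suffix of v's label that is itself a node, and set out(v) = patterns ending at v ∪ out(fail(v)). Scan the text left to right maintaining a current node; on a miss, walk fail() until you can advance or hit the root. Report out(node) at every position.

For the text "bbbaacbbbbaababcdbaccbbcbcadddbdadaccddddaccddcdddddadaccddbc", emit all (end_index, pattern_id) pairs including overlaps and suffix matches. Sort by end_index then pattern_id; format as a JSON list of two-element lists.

Build automaton:
Trie nodes:
  n0 'ε': b→1 d→5
  n1 'b': b→11 d→2  ←P0
  n2 'bd': d→3
  n3 'bdd': a→4
  n4 'bdda': ·  ←P1
  n5 'd': a→6 d→15
  n6 'da': c→7
  n7 'dac': c→8
  n8 'dacc': d→9
  n9 'daccd': d→10
  n10 'daccdd': ·  ←P2
  n11 'bb': b→12
  n12 'bbb': a→13
  n13 'bbba': a→14
  n14 'bbbaa': ·  ←P3
  n15 'dd': ·  ←P4

Failure links (BFS by depth):
  fail(1) 'b': from fail(0)=0 chase 'b': 0 ⇒ 0;  out={0}∪out(0)={0}
  fail(5) 'd': from fail(0)=0 chase 'd': 0 ⇒ 0;  out=∅∪out(0)=∅
  fail(2) 'bd': from fail(1)=0 chase 'd': 0 ⇒ 5;  out=∅∪out(5)=∅
  fail(6) 'da': from fail(5)=0 chase 'a': 0 ⇒ 0;  out=∅∪out(0)=∅
  fail(11) 'bb': from fail(1)=0 chase 'b': 0 ⇒ 1;  out=∅∪out(1)={0}
  fail(15) 'dd': from fail(5)=0 chase 'd': 0 ⇒ 5;  out={4}∪out(5)={4}
  fail(3) 'bdd': from fail(2)=5 chase 'd': 5 ⇒ 15;  out=∅∪out(15)={4}
  fail(7) 'dac': from fail(6)=0 chase 'c': 0 ⇒ 0;  out=∅∪out(0)=∅
  fail(12) 'bbb': from fail(11)=1 chase 'b': 1 ⇒ 11;  out=∅∪out(11)={0}
  fail(4) 'bdda': from fail(3)=15 chase 'a': 15→5 ⇒ 6;  out={1}∪out(6)={1}
  fail(8) 'dacc': from fail(7)=0 chase 'c': 0 ⇒ 0;  out=∅∪out(0)=∅
  fail(13) 'bbba': from fail(12)=11 chase 'a': 11→1→0 ⇒ 0;  out=∅∪out(0)=∅
  fail(9) 'daccd': from fail(8)=0 chase 'd': 0 ⇒ 5;  out=∅∪out(5)=∅
  fail(14) 'bbbaa': from fail(13)=0 chase 'a': 0 ⇒ 0;  out={3}∪out(0)={3}
  fail(10) 'daccdd': from fail(9)=5 chase 'd': 5 ⇒ 15;  out={2}∪out(15)={2,4}

Run:
pos 0 'b': at 1  emit P0@[0:0]
pos 1 'b': at 11  emit P0@[1:1]
pos 2 'b': at 12  emit P0@[2:2]
pos 3 'a': at 13
pos 4 'a': at 14  emit P3@[0:4]
pos 5 'c': at 0 (fail-walked)
pos 6 'b': at 1  emit P0@[6:6]
pos 7 'b': at 11  emit P0@[7:7]
pos 8 'b': at 12  emit P0@[8:8]
pos 9 'b': at 12 (fail-walked)  emit P0@[9:9]
pos 10 'a': at 13
pos 11 'a': at 14  emit P3@[7:11]
pos 12 'b': at 1 (fail-walked)  emit P0@[12:12]
pos 13 'a': at 0 (fail-walked)
pos 14 'b': at 1  emit P0@[14:14]
pos 15 'c': at 0 (fail-walked)
pos 16 'd': at 5
pos 17 'b': at 1 (fail-walked)  emit P0@[17:17]
pos 18 'a': at 0 (fail-walked)
pos 19 'c': at 0
pos 20 'c': at 0
pos 21 'b': at 1  emit P0@[21:21]
pos 22 'b': at 11  emit P0@[22:22]
pos 23 'c': at 0 (fail-walked)
pos 24 'b': at 1  emit P0@[24:24]
pos 25 'c': at 0 (fail-walked)
pos 26 'a': at 0
pos 27 'd': at 5
pos 28 'd': at 15  emit P4@[27:28]
pos 29 'd': at 15 (fail-walked)  emit P4@[28:29]
pos 30 'b': at 1 (fail-walked)  emit P0@[30:30]
pos 31 'd': at 2
pos 32 'a': at 6 (fail-walked)
pos 33 'd': at 5 (fail-walked)
pos 34 'a': at 6
pos 35 'c': at 7
pos 36 'c': at 8
pos 37 'd': at 9
pos 38 'd': at 10  emit P2@[33:38],P4@[37:38]
pos 39 'd': at 15 (fail-walked)  emit P4@[38:39]
pos 40 'd': at 15 (fail-walked)  emit P4@[39:40]
pos 41 'a': at 6 (fail-walked)
pos 42 'c': at 7
pos 43 'c': at 8
pos 44 'd': at 9
pos 45 'd': at 10  emit P2@[40:45],P4@[44:45]
pos 46 'c': at 0 (fail-walked)
pos 47 'd': at 5
pos 48 'd': at 15  emit P4@[47:48]
pos 49 'd': at 15 (fail-walked)  emit P4@[48:49]
pos 50 'd': at 15 (fail-walked)  emit P4@[49:50]
pos 51 'd': at 15 (fail-walked)  emit P4@[50:51]
pos 52 'a': at 6 (fail-walked)
pos 53 'd': at 5 (fail-walked)
pos 54 'a': at 6
pos 55 'c': at 7
pos 56 'c': at 8
pos 57 'd': at 9
pos 58 'd': at 10  emit P2@[53:58],P4@[57:58]
pos 59 'b': at 1 (fail-walked)  emit P0@[59:59]
pos 60 'c': at 0 (fail-walked)

Matches: [[0,0],[1,0],[2,0],[4,3],[6,0],[7,0],[8,0],[9,0],[11,3],[12,0],[14,0],[17,0],[21,0],[22,0],[24,0],[28,4],[29,4],[30,0],[38,2],[38,4],[39,4],[40,4],[45,2],[45,4],[48,4],[49,4],[50,4],[51,4],[58,2],[58,4],[59,0]]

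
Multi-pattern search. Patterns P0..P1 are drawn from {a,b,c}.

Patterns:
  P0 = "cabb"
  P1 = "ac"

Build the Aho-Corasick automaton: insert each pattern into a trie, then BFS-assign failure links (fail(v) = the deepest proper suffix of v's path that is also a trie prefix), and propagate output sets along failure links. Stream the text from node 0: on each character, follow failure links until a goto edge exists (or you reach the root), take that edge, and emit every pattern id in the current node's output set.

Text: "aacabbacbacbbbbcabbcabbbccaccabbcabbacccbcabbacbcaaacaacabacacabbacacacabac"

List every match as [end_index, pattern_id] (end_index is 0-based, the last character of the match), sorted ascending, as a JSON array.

Build:
Trie (insert patterns):
  n0 'ε': a→5 c→1
  n1 'c': a→2
  n2 'ca': b→3
  n3 'cab': b→4
  n4 'cabb': ·  [P0 ends]
  n5 'a': c→6
  n6 'ac': ·  [P1 ends]

Failure links (BFS by depth):
  fail(1) 'c': from fail(0)=0 chase 'c': 0 ⇒ 0;  out=∅∪out(0)=∅
  fail(5) 'a': from fail(0)=0 chase 'a': 0 ⇒ 0;  out=∅∪out(0)=∅
  fail(2) 'ca': from fail(1)=0 chase 'a': 0 ⇒ 5;  out=∅∪out(5)=∅
  fail(6) 'ac': from fail(5)=0 chase 'c': 0 ⇒ 1;  out={1}∪out(1)={1}
  fail(3) 'cab': from fail(2)=5 chase 'b': 5→0 ⇒ 0;  out=∅∪out(0)=∅
  fail(4) 'cabb': from fail(3)=0 chase 'b': 0 ⇒ 0;  out={0}∪out(0)={0}

Scan:
i=0 'a': node 0→5
i=1 'a': node 5→5 (fail-walked)
i=2 'c': node 5→6  → match P1@[1:2]
i=3 'a': node 6→2 (fail-walked)
i=4 'b': node 2→3
i=5 'b': node 3→4  → match P0@[2:5]
i=6 'a': node 4→5 (fail-walked)
i=7 'c': node 5→6  → match P1@[6:7]
i=8 'b': node 6→0 (fail-walked)
i=9 'a': node 0→5
i=10 'c': node 5→6  → match P1@[9:10]
i=11 'b': node 6→0 (fail-walked)
i=12 'b': node 0→0
i=13 'b': node 0→0
i=14 'b': node 0→0
i=15 'c': node 0→1
i=16 'a': node 1→2
i=17 'b': node 2→3
i=18 'b': node 3→4  → match P0@[15:18]
i=19 'c': node 4→1 (fail-walked)
i=20 'a': node 1→2
i=21 'b': node 2→3
i=22 'b': node 3→4  → match P0@[19:22]
i=23 'b': node 4→0 (fail-walked)
i=24 'c': node 0→1
i=25 'c': node 1→1 (fail-walked)
i=26 'a': node 1→2
i=27 'c': node 2→6 (fail-walked)  → match P1@[26:27]
i=28 'c': node 6→1 (fail-walked)
i=29 'a': node 1→2
i=30 'b': node 2→3
i=31 'b': node 3→4  → match P0@[28:31]
i=32 'c': node 4→1 (fail-walked)
i=33 'a': node 1→2
i=34 'b': node 2→3
i=35 'b': node 3→4  → match P0@[32:35]
i=36 'a': node 4→5 (fail-walked)
i=37 'c': node 5→6  → match P1@[36:37]
i=38 'c': node 6→1 (fail-walked)
i=39 'c': node 1→1 (fail-walked)
i=40 'b': node 1→0 (fail-walked)
i=41 'c': node 0→1
i=42 'a': node 1→2
i=43 'b': node 2→3
i=44 'b': node 3→4  → match P0@[41:44]
i=45 'a': node 4→5 (fail-walked)
i=46 'c': node 5→6  → match P1@[45:46]
i=47 'b': node 6→0 (fail-walked)
i=48 'c': node 0→1
i=49 'a': node 1→2
i=50 'a': node 2→5 (fail-walked)
i=51 'a': node 5→5 (fail-walked)
i=52 'c': node 5→6  → match P1@[51:52]
i=53 'a': node 6→2 (fail-walked)
i=54 'a': node 2→5 (fail-walked)
i=55 'c': node 5→6  → match P1@[54:55]
i=56 'a': node 6→2 (fail-walked)
i=57 'b': node 2→3
i=58 'a': node 3→5 (fail-walked)
i=59 'c': node 5→6  → match P1@[58:59]
i=60 'a': node 6→2 (fail-walked)
i=61 'c': node 2→6 (fail-walked)  → match P1@[60:61]
i=62 'a': node 6→2 (fail-walked)
i=63 'b': node 2→3
i=64 'b': node 3→4  → match P0@[61:64]
i=65 'a': node 4→5 (fail-walked)
i=66 'c': node 5→6  → match P1@[65:66]
i=67 'a': node 6→2 (fail-walked)
i=68 'c': node 2→6 (fail-walked)  → match P1@[67:68]
i=69 'a': node 6→2 (fail-walked)
i=70 'c': node 2→6 (fail-walked)  → match P1@[69:70]
i=71 'a': node 6→2 (fail-walked)
i=72 'b': node 2→3
i=73 'a': node 3→5 (fail-walked)
i=74 'c': node 5→6  → match P1@[73:74]

Result: [[2,1],[5,0],[7,1],[10,1],[18,0],[22,0],[27,1],[31,0],[35,0],[37,1],[44,0],[46,1],[52,1],[55,1],[59,1],[61,1],[64,0],[66,1],[68,1],[70,1],[74,1]]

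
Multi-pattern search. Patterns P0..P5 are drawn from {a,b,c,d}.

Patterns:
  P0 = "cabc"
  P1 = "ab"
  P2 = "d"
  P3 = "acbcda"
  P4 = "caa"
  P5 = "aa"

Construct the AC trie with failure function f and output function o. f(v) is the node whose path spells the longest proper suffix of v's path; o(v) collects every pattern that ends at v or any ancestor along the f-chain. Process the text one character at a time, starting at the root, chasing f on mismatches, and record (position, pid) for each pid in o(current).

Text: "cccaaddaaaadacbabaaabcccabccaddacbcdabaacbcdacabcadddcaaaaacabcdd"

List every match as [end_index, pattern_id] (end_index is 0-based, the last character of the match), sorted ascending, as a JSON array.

Build automaton:
Trie (insert patterns):
  0='ε' goto a→5 c→1 d→7
  1='c' goto a→2
  2='ca' goto a→13 b→3
  3='cab' goto c→4
  4='cabc' goto ·  [P0 ends]
  5='a' goto a→14 b→6 c→8
  6='ab' goto ·  [P1 ends]
  7='d' goto ·  [P2 ends]
  8='ac' goto b→9
  9='acb' goto c→10
  10='acbc' goto d→11
  11='acbcd' goto a→12
  12='acbcda' goto ·  [P3 ends]
  13='caa' goto ·  [P4 ends]
  14='aa' goto ·  [P5 ends]

BFS fail/out derivation:
  fail(1) 'c': from fail(0)=0 chase 'c': 0 ⇒ 0;  out=∅∪out(0)=∅
  fail(5) 'a': from fail(0)=0 chase 'a': 0 ⇒ 0;  out=∅∪out(0)=∅
  fail(7) 'd': from fail(0)=0 chase 'd': 0 ⇒ 0;  out={2}∪out(0)={2}
  fail(2) 'ca': from fail(1)=0 chase 'a': 0 ⇒ 5;  out=∅∪out(5)=∅
  fail(6) 'ab': from fail(5)=0 chase 'b': 0 ⇒ 0;  out={1}∪out(0)={1}
  fail(8) 'ac': from fail(5)=0 chase 'c': 0 ⇒ 1;  out=∅∪out(1)=∅
  fail(14) 'aa': from fail(5)=0 chase 'a': 0 ⇒ 5;  out={5}∪out(5)={5}
  fail(3) 'cab': from fail(2)=5 chase 'b': 5 ⇒ 6;  out=∅∪out(6)={1}
  fail(9) 'acb': from fail(8)=1 chase 'b': 1→0 ⇒ 0;  out=∅∪out(0)=∅
  fail(13) 'caa': from fail(2)=5 chase 'a': 5 ⇒ 14;  out={4}∪out(14)={4,5}
  fail(4) 'cabc': from fail(3)=6 chase 'c': 6→0 ⇒ 1;  out={0}∪out(1)={0}
  fail(10) 'acbc': from fail(9)=0 chase 'c': 0 ⇒ 1;  out=∅∪out(1)=∅
  fail(11) 'acbcd': from fail(10)=1 chase 'd': 1→0 ⇒ 7;  out=∅∪out(7)={2}
  fail(12) 'acbcda': from fail(11)=7 chase 'a': 7→0 ⇒ 5;  out={3}∪out(5)={3}

Text stream:
i=0 'c': node 0→1
i=1 'c': node 1→1 (via fail)
i=2 'c': node 1→1 (via fail)
i=3 'a': node 1→2
i=4 'a': node 2→13  ** P4@[2:4],P5@[3:4]
i=5 'd': node 13→7 (via fail)  ** P2@[5:5]
i=6 'd': node 7→7 (via fail)  ** P2@[6:6]
i=7 'a': node 7→5 (via fail)
i=8 'a': node 5→14  ** P5@[7:8]
i=9 'a': node 14→14 (via fail)  ** P5@[8:9]
i=10 'a': node 14→14 (via fail)  ** P5@[9:10]
i=11 'd': node 14→7 (via fail)  ** P2@[11:11]
i=12 'a': node 7→5 (via fail)
i=13 'c': node 5→8
i=14 'b': node 8→9
i=15 'a': node 9→5 (via fail)
i=16 'b': node 5→6  ** P1@[15:16]
i=17 'a': node 6→5 (via fail)
i=18 'a': node 5→14  ** P5@[17:18]
i=19 'a': node 14→14 (via fail)  ** P5@[18:19]
i=20 'b': node 14→6 (via fail)  ** P1@[19:20]
i=21 'c': node 6→1 (via fail)
i=22 'c': node 1→1 (via fail)
i=23 'c': node 1→1 (via fail)
i=24 'a': node 1→2
i=25 'b': node 2→3  ** P1@[24:25]
i=26 'c': node 3→4  ** P0@[23:26]
i=27 'c': node 4→1 (via fail)
i=28 'a': node 1→2
i=29 'd': node 2→7 (via fail)  ** P2@[29:29]
i=30 'd': node 7→7 (via fail)  ** P2@[30:30]
i=31 'a': node 7→5 (via fail)
i=32 'c': node 5→8
i=33 'b': node 8→9
i=34 'c': node 9→10
i=35 'd': node 10→11  ** P2@[35:35]
i=36 'a': node 11→12  ** P3@[31:36]
i=37 'b': node 12→6 (via fail)  ** P1@[36:37]
i=38 'a': node 6→5 (via fail)
i=39 'a': node 5→14  ** P5@[38:39]
i=40 'c': node 14→8 (via fail)
i=41 'b': node 8→9
i=42 'c': node 9→10
i=43 'd': node 10→11  ** P2@[43:43]
i=44 'a': node 11→12  ** P3@[39:44]
i=45 'c': node 12→8 (via fail)
i=46 'a': node 8→2 (via fail)
i=47 'b': node 2→3  ** P1@[46:47]
i=48 'c': node 3→4  ** P0@[45:48]
i=49 'a': node 4→2 (via fail)
i=50 'd': node 2→7 (via fail)  ** P2@[50:50]
i=51 'd': node 7→7 (via fail)  ** P2@[51:51]
i=52 'd': node 7→7 (via fail)  ** P2@[52:52]
i=53 'c': node 7→1 (via fail)
i=54 'a': node 1→2
i=55 'a': node 2→13  ** P4@[53:55],P5@[54:55]
i=56 'a': node 13→14 (via fail)  ** P5@[55:56]
i=57 'a': node 14→14 (via fail)  ** P5@[56:57]
i=58 'a': node 14→14 (via fail)  ** P5@[57:58]
i=59 'c': node 14→8 (via fail)
i=60 'a': node 8→2 (via fail)
i=61 'b': node 2→3  ** P1@[60:61]
i=62 'c': node 3→4  ** P0@[59:62]
i=63 'd': node 4→7 (via fail)  ** P2@[63:63]
i=64 'd': node 7→7 (via fail)  ** P2@[64:64]

Result: [[4,4],[4,5],[5,2],[6,2],[8,5],[9,5],[10,5],[11,2],[16,1],[18,5],[19,5],[20,1],[25,1],[26,0],[29,2],[30,2],[35,2],[36,3],[37,1],[39,5],[43,2],[44,3],[47,1],[48,0],[50,2],[51,2],[52,2],[55,4],[55,5],[56,5],[57,5],[58,5],[61,1],[62,0],[63,2],[64,2]]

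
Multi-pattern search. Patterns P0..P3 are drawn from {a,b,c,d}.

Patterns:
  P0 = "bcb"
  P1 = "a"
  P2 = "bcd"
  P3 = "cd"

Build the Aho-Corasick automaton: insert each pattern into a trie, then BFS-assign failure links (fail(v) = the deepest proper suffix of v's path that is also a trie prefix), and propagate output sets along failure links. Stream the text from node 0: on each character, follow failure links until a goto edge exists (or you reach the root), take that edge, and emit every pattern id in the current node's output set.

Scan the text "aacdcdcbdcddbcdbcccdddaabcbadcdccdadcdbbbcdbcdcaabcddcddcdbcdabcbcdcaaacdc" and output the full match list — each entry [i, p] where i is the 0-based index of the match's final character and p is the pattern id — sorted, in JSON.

Build:
Trie nodes:
  0='ε' goto a→4 b→1 c→6
  1='b' goto c→2
  2='bc' goto b→3 d→5
  3='bcb' goto ·  ←P0
  4='a' goto ·  ←P1
  5='bcd' goto ·  ←P2
  6='c' goto d→7
  7='cd' goto ·  ←P3

Failure links (BFS by depth):
  fail(1) 'b': from fail(0)=0 chase 'b': 0 ⇒ 0;  out=∅∪out(0)=∅
  fail(4) 'a': from fail(0)=0 chase 'a': 0 ⇒ 0;  out={1}∪out(0)={1}
  fail(6) 'c': from fail(0)=0 chase 'c': 0 ⇒ 0;  out=∅∪out(0)=∅
  fail(2) 'bc': from fail(1)=0 chase 'c': 0 ⇒ 6;  out=∅∪out(6)=∅
  fail(7) 'cd': from fail(6)=0 chase 'd': 0 ⇒ 0;  out={3}∪out(0)={3}
  fail(3) 'bcb': from fail(2)=6 chase 'b': 6→0 ⇒ 1;  out={0}∪out(1)={0}
  fail(5) 'bcd': from fail(2)=6 chase 'd': 6 ⇒ 7;  out={2}∪out(7)={2,3}

Scan:
i=0 'a': node 0→4  → match P1@[0:0]
i=1 'a': node 4→4 (fail-walked)  → match P1@[1:1]
i=2 'c': node 4→6 (fail-walked)
i=3 'd': node 6→7  → match P3@[2:3]
i=4 'c': node 7→6 (fail-walked)
i=5 'd': node 6→7  → match P3@[4:5]
i=6 'c': node 7→6 (fail-walked)
i=7 'b': node 6→1 (fail-walked)
i=8 'd': node 1→0 (fail-walked)
i=9 'c': node 0→6
i=10 'd': node 6→7  → match P3@[9:10]
i=11 'd': node 7→0 (fail-walked)
i=12 'b': node 0→1
i=13 'c': node 1→2
i=14 'd': node 2→5  → match P2@[12:14],P3@[13:14]
i=15 'b': node 5→1 (fail-walked)
i=16 'c': node 1→2
i=17 'c': node 2→6 (fail-walked)
i=18 'c': node 6→6 (fail-walked)
i=19 'd': node 6→7  → match P3@[18:19]
i=20 'd': node 7→0 (fail-walked)
i=21 'd': node 0→0
i=22 'a': node 0→4  → match P1@[22:22]
i=23 'a': node 4→4 (fail-walked)  → match P1@[23:23]
i=24 'b': node 4→1 (fail-walked)
i=25 'c': node 1→2
i=26 'b': node 2→3  → match P0@[24:26]
i=27 'a': node 3→4 (fail-walked)  → match P1@[27:27]
i=28 'd': node 4→0 (fail-walked)
i=29 'c': node 0→6
i=30 'd': node 6→7  → match P3@[29:30]
i=31 'c': node 7→6 (fail-walked)
i=32 'c': node 6→6 (fail-walked)
i=33 'd': node 6→7  → match P3@[32:33]
i=34 'a': node 7→4 (fail-walked)  → match P1@[34:34]
i=35 'd': node 4→0 (fail-walked)
i=36 'c': node 0→6
i=37 'd': node 6→7  → match P3@[36:37]
i=38 'b': node 7→1 (fail-walked)
i=39 'b': node 1→1 (fail-walked)
i=40 'b': node 1→1 (fail-walked)
i=41 'c': node 1→2
i=42 'd': node 2→5  → match P2@[40:42],P3@[41:42]
i=43 'b': node 5→1 (fail-walked)
i=44 'c': node 1→2
i=45 'd': node 2→5  → match P2@[43:45],P3@[44:45]
i=46 'c': node 5→6 (fail-walked)
i=47 'a': node 6→4 (fail-walked)  → match P1@[47:47]
i=48 'a': node 4→4 (fail-walked)  → match P1@[48:48]
i=49 'b': node 4→1 (fail-walked)
i=50 'c': node 1→2
i=51 'd': node 2→5  → match P2@[49:51],P3@[50:51]
i=52 'd': node 5→0 (fail-walked)
i=53 'c': node 0→6
i=54 'd': node 6→7  → match P3@[53:54]
i=55 'd': node 7→0 (fail-walked)
i=56 'c': node 0→6
i=57 'd': node 6→7  → match P3@[56:57]
i=58 'b': node 7→1 (fail-walked)
i=59 'c': node 1→2
i=60 'd': node 2→5  → match P2@[58:60],P3@[59:60]
i=61 'a': node 5→4 (fail-walked)  → match P1@[61:61]
i=62 'b': node 4→1 (fail-walked)
i=63 'c': node 1→2
i=64 'b': node 2→3  → match P0@[62:64]
i=65 'c': node 3→2 (fail-walked)
i=66 'd': node 2→5  → match P2@[64:66],P3@[65:66]
i=67 'c': node 5→6 (fail-walked)
i=68 'a': node 6→4 (fail-walked)  → match P1@[68:68]
i=69 'a': node 4→4 (fail-walked)  → match P1@[69:69]
i=70 'a': node 4→4 (fail-walked)  → match P1@[70:70]
i=71 'c': node 4→6 (fail-walked)
i=72 'd': node 6→7  → match P3@[71:72]
i=73 'c': node 7→6 (fail-walked)

Result: [[0,1],[1,1],[3,3],[5,3],[10,3],[14,2],[14,3],[19,3],[22,1],[23,1],[26,0],[27,1],[30,3],[33,3],[34,1],[37,3],[42,2],[42,3],[45,2],[45,3],[47,1],[48,1],[51,2],[51,3],[54,3],[57,3],[60,2],[60,3],[61,1],[64,0],[66,2],[66,3],[68,1],[69,1],[70,1],[72,3]]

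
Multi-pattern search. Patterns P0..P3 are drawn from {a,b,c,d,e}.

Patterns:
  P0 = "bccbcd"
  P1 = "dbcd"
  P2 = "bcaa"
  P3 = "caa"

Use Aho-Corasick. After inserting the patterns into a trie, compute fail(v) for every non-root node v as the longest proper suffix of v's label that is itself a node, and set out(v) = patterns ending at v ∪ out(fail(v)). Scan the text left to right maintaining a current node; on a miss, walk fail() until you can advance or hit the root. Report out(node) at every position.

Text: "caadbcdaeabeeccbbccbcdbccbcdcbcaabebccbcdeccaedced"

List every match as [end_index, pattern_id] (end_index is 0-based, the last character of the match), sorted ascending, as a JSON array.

Construct AC machine:
Trie nodes:
  0='ε' goto b→1 c→13 d→7
  1='b' goto c→2
  2='bc' goto a→11 c→3
  3='bcc' goto b→4
  4='bccb' goto c→5
  5='bccbc' goto d→6
  6='bccbcd' goto ·  ←P0
  7='d' goto b→8
  8='db' goto c→9
  9='dbc' goto d→10
  10='dbcd' goto ·  ←P1
  11='bca' goto a→12
  12='bcaa' goto ·  ←P2
  13='c' goto a→14
  14='ca' goto a→15
  15='caa' goto ·  ←P3

Failure links (BFS by depth):
  fail(1) 'b': from fail(0)=0 chase 'b': 0 ⇒ 0;  out=∅∪out(0)=∅
  fail(7) 'd': from fail(0)=0 chase 'd': 0 ⇒ 0;  out=∅∪out(0)=∅
  fail(13) 'c': from fail(0)=0 chase 'c': 0 ⇒ 0;  out=∅∪out(0)=∅
  fail(2) 'bc': from fail(1)=0 chase 'c': 0 ⇒ 13;  out=∅∪out(13)=∅
  fail(8) 'db': from fail(7)=0 chase 'b': 0 ⇒ 1;  out=∅∪out(1)=∅
  fail(14) 'ca': from fail(13)=0 chase 'a': 0 ⇒ 0;  out=∅∪out(0)=∅
  fail(3) 'bcc': from fail(2)=13 chase 'c': 13→0 ⇒ 13;  out=∅∪out(13)=∅
  fail(9) 'dbc': from fail(8)=1 chase 'c': 1 ⇒ 2;  out=∅∪out(2)=∅
  fail(11) 'bca': from fail(2)=13 chase 'a': 13 ⇒ 14;  out=∅∪out(14)=∅
  fail(15) 'caa': from fail(14)=0 chase 'a': 0 ⇒ 0;  out={3}∪out(0)={3}
  fail(4) 'bccb': from fail(3)=13 chase 'b': 13→0 ⇒ 1;  out=∅∪out(1)=∅
  fail(10) 'dbcd': from fail(9)=2 chase 'd': 2→13→0 ⇒ 7;  out={1}∪out(7)={1}
  fail(12) 'bcaa': from fail(11)=14 chase 'a': 14 ⇒ 15;  out={2}∪out(15)={2,3}
  fail(5) 'bccbc': from fail(4)=1 chase 'c': 1 ⇒ 2;  out=∅∪out(2)=∅
  fail(6) 'bccbcd': from fail(5)=2 chase 'd': 2→13→0 ⇒ 7;  out={0}∪out(7)={0}

Run:
[0] read 'c'  n0⇒n13
[1] read 'a'  n13⇒n14
[2] read 'a'  n14⇒n15  ** P3@[0:2]
[3] read 'd'  n15⇒n7 (fail-walked)
[4] read 'b'  n7⇒n8
[5] read 'c'  n8⇒n9
[6] read 'd'  n9⇒n10  ** P1@[3:6]
[7] read 'a'  n10⇒n0 (fail-walked)
[8] read 'e'  n0⇒n0
[9] read 'a'  n0⇒n0
[10] read 'b'  n0⇒n1
[11] read 'e'  n1⇒n0 (fail-walked)
[12] read 'e'  n0⇒n0
[13] read 'c'  n0⇒n13
[14] read 'c'  n13⇒n13 (fail-walked)
[15] read 'b'  n13⇒n1 (fail-walked)
[16] read 'b'  n1⇒n1 (fail-walked)
[17] read 'c'  n1⇒n2
[18] read 'c'  n2⇒n3
[19] read 'b'  n3⇒n4
[20] read 'c'  n4⇒n5
[21] read 'd'  n5⇒n6  ** P0@[16:21]
[22] read 'b'  n6⇒n8 (fail-walked)
[23] read 'c'  n8⇒n9
[24] read 'c'  n9⇒n3 (fail-walked)
[25] read 'b'  n3⇒n4
[26] read 'c'  n4⇒n5
[27] read 'd'  n5⇒n6  ** P0@[22:27]
[28] read 'c'  n6⇒n13 (fail-walked)
[29] read 'b'  n13⇒n1 (fail-walked)
[30] read 'c'  n1⇒n2
[31] read 'a'  n2⇒n11
[32] read 'a'  n11⇒n12  ** P2@[29:32],P3@[30:32]
[33] read 'b'  n12⇒n1 (fail-walked)
[34] read 'e'  n1⇒n0 (fail-walked)
[35] read 'b'  n0⇒n1
[36] read 'c'  n1⇒n2
[37] read 'c'  n2⇒n3
[38] read 'b'  n3⇒n4
[39] read 'c'  n4⇒n5
[40] read 'd'  n5⇒n6  ** P0@[35:40]
[41] read 'e'  n6⇒n0 (fail-walked)
[42] read 'c'  n0⇒n13
[43] read 'c'  n13⇒n13 (fail-walked)
[44] read 'a'  n13⇒n14
[45] read 'e'  n14⇒n0 (fail-walked)
[46] read 'd'  n0⇒n7
[47] read 'c'  n7⇒n13 (fail-walked)
[48] read 'e'  n13⇒n0 (fail-walked)
[49] read 'd'  n0⇒n7

All matches (sorted): [[2,3],[6,1],[21,0],[27,0],[32,2],[32,3],[40,0]]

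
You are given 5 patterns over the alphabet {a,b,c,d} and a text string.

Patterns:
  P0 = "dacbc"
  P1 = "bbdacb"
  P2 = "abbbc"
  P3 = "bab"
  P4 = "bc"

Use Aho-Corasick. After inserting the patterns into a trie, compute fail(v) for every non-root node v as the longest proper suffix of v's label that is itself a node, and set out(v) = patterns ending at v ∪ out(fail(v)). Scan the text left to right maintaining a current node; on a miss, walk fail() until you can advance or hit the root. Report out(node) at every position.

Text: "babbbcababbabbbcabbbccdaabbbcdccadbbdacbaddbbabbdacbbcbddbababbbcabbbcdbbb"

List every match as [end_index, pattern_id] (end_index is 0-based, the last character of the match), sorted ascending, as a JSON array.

Build:
Trie (insert patterns):
  n0 'ε': a→12 b→6 d→1
  n1 'd': a→2
  n2 'da': c→3
  n3 'dac': b→4
  n4 'dacb': c→5
  n5 'dacbc': ·  ←P0
  n6 'b': a→17 b→7 c→19
  n7 'bb': d→8
  n8 'bbd': a→9
  n9 'bbda': c→10
  n10 'bbdac': b→11
  n11 'bbdacb': ·  ←P1
  n12 'a': b→13
  n13 'ab': b→14
  n14 'abb': b→15
  n15 'abbb': c→16
  n16 'abbbc': ·  ←P2
  n17 'ba': b→18
  n18 'bab': ·  ←P3
  n19 'bc': ·  ←P4

Failure links (BFS by depth):
  fail(1) 'd': from fail(0)=0 chase 'd': 0 ⇒ 0;  out=∅∪out(0)=∅
  fail(6) 'b': from fail(0)=0 chase 'b': 0 ⇒ 0;  out=∅∪out(0)=∅
  fail(12) 'a': from fail(0)=0 chase 'a': 0 ⇒ 0;  out=∅∪out(0)=∅
  fail(2) 'da': from fail(1)=0 chase 'a': 0 ⇒ 12;  out=∅∪out(12)=∅
  fail(7) 'bb': from fail(6)=0 chase 'b': 0 ⇒ 6;  out=∅∪out(6)=∅
  fail(13) 'ab': from fail(12)=0 chase 'b': 0 ⇒ 6;  out=∅∪out(6)=∅
  fail(17) 'ba': from fail(6)=0 chase 'a': 0 ⇒ 12;  out=∅∪out(12)=∅
  fail(19) 'bc': from fail(6)=0 chase 'c': 0 ⇒ 0;  out={4}∪out(0)={4}
  fail(3) 'dac': from fail(2)=12 chase 'c': 12→0 ⇒ 0;  out=∅∪out(0)=∅
  fail(8) 'bbd': from fail(7)=6 chase 'd': 6→0 ⇒ 1;  out=∅∪out(1)=∅
  fail(14) 'abb': from fail(13)=6 chase 'b': 6 ⇒ 7;  out=∅∪out(7)=∅
  fail(18) 'bab': from fail(17)=12 chase 'b': 12 ⇒ 13;  out={3}∪out(13)={3}
  fail(4) 'dacb': from fail(3)=0 chase 'b': 0 ⇒ 6;  out=∅∪out(6)=∅
  fail(9) 'bbda': from fail(8)=1 chase 'a': 1 ⇒ 2;  out=∅∪out(2)=∅
  fail(15) 'abbb': from fail(14)=7 chase 'b': 7→6 ⇒ 7;  out=∅∪out(7)=∅
  fail(5) 'dacbc': from fail(4)=6 chase 'c': 6 ⇒ 19;  out={0}∪out(19)={0,4}
  fail(10) 'bbdac': from fail(9)=2 chase 'c': 2 ⇒ 3;  out=∅∪out(3)=∅
  fail(16) 'abbbc': from fail(15)=7 chase 'c': 7→6 ⇒ 19;  out={2}∪out(19)={2,4}
  fail(11) 'bbdacb': from fail(10)=3 chase 'b': 3 ⇒ 4;  out={1}∪out(4)={1}

Text stream:
i=0 'b': node 0→6
i=1 'a': node 6→17
i=2 'b': node 17→18  → match P3@[0:2]
i=3 'b': node 18→14 ·f
i=4 'b': node 14→15
i=5 'c': node 15→16  → match P2@[1:5],P4@[4:5]
i=6 'a': node 16→12 ·f
i=7 'b': node 12→13
i=8 'a': node 13→17 ·f
i=9 'b': node 17→18  → match P3@[7:9]
i=10 'b': node 18→14 ·f
i=11 'a': node 14→17 ·f
i=12 'b': node 17→18  → match P3@[10:12]
i=13 'b': node 18→14 ·f
i=14 'b': node 14→15
i=15 'c': node 15→16  → match P2@[11:15],P4@[14:15]
i=16 'a': node 16→12 ·f
i=17 'b': node 12→13
i=18 'b': node 13→14
i=19 'b': node 14→15
i=20 'c': node 15→16  → match P2@[16:20],P4@[19:20]
i=21 'c': node 16→0 ·f
i=22 'd': node 0→1
i=23 'a': node 1→2
i=24 'a': node 2→12 ·f
i=25 'b': node 12→13
i=26 'b': node 13→14
i=27 'b': node 14→15
i=28 'c': node 15→16  → match P2@[24:28],P4@[27:28]
i=29 'd': node 16→1 ·f
i=30 'c': node 1→0 ·f
i=31 'c': node 0→0
i=32 'a': node 0→12
i=33 'd': node 12→1 ·f
i=34 'b': node 1→6 ·f
i=35 'b': node 6→7
i=36 'd': node 7→8
i=37 'a': node 8→9
i=38 'c': node 9→10
i=39 'b': node 10→11  → match P1@[34:39]
i=40 'a': node 11→17 ·f
i=41 'd': node 17→1 ·f
i=42 'd': node 1→1 ·f
i=43 'b': node 1→6 ·f
i=44 'b': node 6→7
i=45 'a': node 7→17 ·f
i=46 'b': node 17→18  → match P3@[44:46]
i=47 'b': node 18→14 ·f
i=48 'd': node 14→8 ·f
i=49 'a': node 8→9
i=50 'c': node 9→10
i=51 'b': node 10→11  → match P1@[46:51]
i=52 'b': node 11→7 ·f
i=53 'c': node 7→19 ·f  → match P4@[52:53]
i=54 'b': node 19→6 ·f
i=55 'd': node 6→1 ·f
i=56 'd': node 1→1 ·f
i=57 'b': node 1→6 ·f
i=58 'a': node 6→17
i=59 'b': node 17→18  → match P3@[57:59]
i=60 'a': node 18→17 ·f
i=61 'b': node 17→18  → match P3@[59:61]
i=62 'b': node 18→14 ·f
i=63 'b': node 14→15
i=64 'c': node 15→16  → match P2@[60:64],P4@[63:64]
i=65 'a': node 16→12 ·f
i=66 'b': node 12→13
i=67 'b': node 13→14
i=68 'b': node 14→15
i=69 'c': node 15→16  → match P2@[65:69],P4@[68:69]
i=70 'd': node 16→1 ·f
i=71 'b': node 1→6 ·f
i=72 'b': node 6→7
i=73 'b': node 7→7 ·f

Result: [[2,3],[5,2],[5,4],[9,3],[12,3],[15,2],[15,4],[20,2],[20,4],[28,2],[28,4],[39,1],[46,3],[51,1],[53,4],[59,3],[61,3],[64,2],[64,4],[69,2],[69,4]]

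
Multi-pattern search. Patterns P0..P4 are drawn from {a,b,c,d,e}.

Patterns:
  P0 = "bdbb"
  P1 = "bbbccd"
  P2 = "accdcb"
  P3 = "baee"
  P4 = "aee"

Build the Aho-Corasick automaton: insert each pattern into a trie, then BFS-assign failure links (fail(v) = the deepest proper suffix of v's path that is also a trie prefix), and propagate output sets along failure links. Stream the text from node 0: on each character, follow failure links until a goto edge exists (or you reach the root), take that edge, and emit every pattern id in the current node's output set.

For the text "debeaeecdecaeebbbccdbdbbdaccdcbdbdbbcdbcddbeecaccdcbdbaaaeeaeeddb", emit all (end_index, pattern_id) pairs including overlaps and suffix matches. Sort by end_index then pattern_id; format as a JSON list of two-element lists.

Build:
Trie nodes:
  n0 'ε': a→10 b→1
  n1 'b': a→16 b→5 d→2
  n2 'bd': b→3
  n3 'bdb': b→4
  n4 'bdbb': ·  ←P0
  n5 'bb': b→6
  n6 'bbb': c→7
  n7 'bbbc': c→8
  n8 'bbbcc': d→9
  n9 'bbbccd': ·  ←P1
  n10 'a': c→11 e→19
  n11 'ac': c→12
  n12 'acc': d→13
  n13 'accd': c→14
  n14 'accdc': b→15
  n15 'accdcb': ·  ←P2
  n16 'ba': e→17
  n17 'bae': e→18
  n18 'baee': ·  ←P3
  n19 'ae': e→20
  n20 'aee': ·  ←P4

Failure links (BFS by depth):
  fail(1) 'b': from fail(0)=0 chase 'b': 0 ⇒ 0;  out=∅∪out(0)=∅
  fail(10) 'a': from fail(0)=0 chase 'a': 0 ⇒ 0;  out=∅∪out(0)=∅
  fail(2) 'bd': from fail(1)=0 chase 'd': 0 ⇒ 0;  out=∅∪out(0)=∅
  fail(5) 'bb': from fail(1)=0 chase 'b': 0 ⇒ 1;  out=∅∪out(1)=∅
  fail(11) 'ac': from fail(10)=0 chase 'c': 0 ⇒ 0;  out=∅∪out(0)=∅
  fail(16) 'ba': from fail(1)=0 chase 'a': 0 ⇒ 10;  out=∅∪out(10)=∅
  fail(19) 'ae': from fail(10)=0 chase 'e': 0 ⇒ 0;  out=∅∪out(0)=∅
  fail(3) 'bdb': from fail(2)=0 chase 'b': 0 ⇒ 1;  out=∅∪out(1)=∅
  fail(6) 'bbb': from fail(5)=1 chase 'b': 1 ⇒ 5;  out=∅∪out(5)=∅
  fail(12) 'acc': from fail(11)=0 chase 'c': 0 ⇒ 0;  out=∅∪out(0)=∅
  fail(17) 'bae': from fail(16)=10 chase 'e': 10 ⇒ 19;  out=∅∪out(19)=∅
  fail(20) 'aee': from fail(19)=0 chase 'e': 0 ⇒ 0;  out={4}∪out(0)={4}
  fail(4) 'bdbb': from fail(3)=1 chase 'b': 1 ⇒ 5;  out={0}∪out(5)={0}
  fail(7) 'bbbc': from fail(6)=5 chase 'c': 5→1→0 ⇒ 0;  out=∅∪out(0)=∅
  fail(13) 'accd': from fail(12)=0 chase 'd': 0 ⇒ 0;  out=∅∪out(0)=∅
  fail(18) 'baee': from fail(17)=19 chase 'e': 19 ⇒ 20;  out={3}∪out(20)={3,4}
  fail(8) 'bbbcc': from fail(7)=0 chase 'c': 0 ⇒ 0;  out=∅∪out(0)=∅
  fail(14) 'accdc': from fail(13)=0 chase 'c': 0 ⇒ 0;  out=∅∪out(0)=∅
  fail(9) 'bbbccd': from fail(8)=0 chase 'd': 0 ⇒ 0;  out={1}∪out(0)={1}
  fail(15) 'accdcb': from fail(14)=0 chase 'b': 0 ⇒ 1;  out={2}∪out(1)={2}

Text stream:
i=0 'd': node 0→0
i=1 'e': node 0→0
i=2 'b': node 0→1
i=3 'e': node 1→0 (via fail)
i=4 'a': node 0→10
i=5 'e': node 10→19
i=6 'e': node 19→20  ** P4@[4:6]
i=7 'c': node 20→0 (via fail)
i=8 'd': node 0→0
i=9 'e': node 0→0
i=10 'c': node 0→0
i=11 'a': node 0→10
i=12 'e': node 10→19
i=13 'e': node 19→20  ** P4@[11:13]
i=14 'b': node 20→1 (via fail)
i=15 'b': node 1→5
i=16 'b': node 5→6
i=17 'c': node 6→7
i=18 'c': node 7→8
i=19 'd': node 8→9  ** P1@[14:19]
i=20 'b': node 9→1 (via fail)
i=21 'd': node 1→2
i=22 'b': node 2→3
i=23 'b': node 3→4  ** P0@[20:23]
i=24 'd': node 4→2 (via fail)
i=25 'a': node 2→10 (via fail)
i=26 'c': node 10→11
i=27 'c': node 11→12
i=28 'd': node 12→13
i=29 'c': node 13→14
i=30 'b': node 14→15  ** P2@[25:30]
i=31 'd': node 15→2 (via fail)
i=32 'b': node 2→3
i=33 'd': node 3→2 (via fail)
i=34 'b': node 2→3
i=35 'b': node 3→4  ** P0@[32:35]
i=36 'c': node 4→0 (via fail)
i=37 'd': node 0→0
i=38 'b': node 0→1
i=39 'c': node 1→0 (via fail)
i=40 'd': node 0→0
i=41 'd': node 0→0
i=42 'b': node 0→1
i=43 'e': node 1→0 (via fail)
i=44 'e': node 0→0
i=45 'c': node 0→0
i=46 'a': node 0→10
i=47 'c': node 10→11
i=48 'c': node 11→12
i=49 'd': node 12→13
i=50 'c': node 13→14
i=51 'b': node 14→15  ** P2@[46:51]
i=52 'd': node 15→2 (via fail)
i=53 'b': node 2→3
i=54 'a': node 3→16 (via fail)
i=55 'a': node 16→10 (via fail)
i=56 'a': node 10→10 (via fail)
i=57 'e': node 10→19
i=58 'e': node 19→20  ** P4@[56:58]
i=59 'a': node 20→10 (via fail)
i=60 'e': node 10→19
i=61 'e': node 19→20  ** P4@[59:61]
i=62 'd': node 20→0 (via fail)
i=63 'd': node 0→0
i=64 'b': node 0→1

Matches: [[6,4],[13,4],[19,1],[23,0],[30,2],[35,0],[51,2],[58,4],[61,4]]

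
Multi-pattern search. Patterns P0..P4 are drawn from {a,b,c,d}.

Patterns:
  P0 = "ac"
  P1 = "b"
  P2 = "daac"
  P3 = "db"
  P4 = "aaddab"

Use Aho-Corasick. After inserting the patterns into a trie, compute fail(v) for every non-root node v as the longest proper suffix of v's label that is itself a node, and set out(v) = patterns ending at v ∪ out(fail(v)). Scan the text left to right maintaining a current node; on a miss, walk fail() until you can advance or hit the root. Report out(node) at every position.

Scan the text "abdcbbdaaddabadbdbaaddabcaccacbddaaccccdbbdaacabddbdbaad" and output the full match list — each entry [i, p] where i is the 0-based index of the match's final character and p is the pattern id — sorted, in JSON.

Build automaton:
Trie nodes:
  n0 'ε': a→1 b→3 d→4
  n1 'a': a→9 c→2
  n2 'ac': ·  [P0 ends]
  n3 'b': ·  [P1 ends]
  n4 'd': a→5 b→8
  n5 'da': a→6
  n6 'daa': c→7
  n7 'daac': ·  [P2 ends]
  n8 'db': ·  [P3 ends]
  n9 'aa': d→10
  n10 'aad': d→11
  n11 'aadd': a→12
  n12 'aadda': b→13
  n13 'aaddab': ·  [P4 ends]

BFS fail/out derivation:
  fail(1) 'a': from fail(0)=0 chase 'a': 0 ⇒ 0;  out=∅∪out(0)=∅
  fail(3) 'b': from fail(0)=0 chase 'b': 0 ⇒ 0;  out={1}∪out(0)={1}
  fail(4) 'd': from fail(0)=0 chase 'd': 0 ⇒ 0;  out=∅∪out(0)=∅
  fail(2) 'ac': from fail(1)=0 chase 'c': 0 ⇒ 0;  out={0}∪out(0)={0}
  fail(5) 'da': from fail(4)=0 chase 'a': 0 ⇒ 1;  out=∅∪out(1)=∅
  fail(8) 'db': from fail(4)=0 chase 'b': 0 ⇒ 3;  out={3}∪out(3)={1,3}
  fail(9) 'aa': from fail(1)=0 chase 'a': 0 ⇒ 1;  out=∅∪out(1)=∅
  fail(6) 'daa': from fail(5)=1 chase 'a': 1 ⇒ 9;  out=∅∪out(9)=∅
  fail(10) 'aad': from fail(9)=1 chase 'd': 1→0 ⇒ 4;  out=∅∪out(4)=∅
  fail(7) 'daac': from fail(6)=9 chase 'c': 9→1 ⇒ 2;  out={2}∪out(2)={0,2}
  fail(11) 'aadd': from fail(10)=4 chase 'd': 4→0 ⇒ 4;  out=∅∪out(4)=∅
  fail(12) 'aadda': from fail(11)=4 chase 'a': 4 ⇒ 5;  out=∅∪out(5)=∅
  fail(13) 'aaddab': from fail(12)=5 chase 'b': 5→1→0 ⇒ 3;  out={4}∪out(3)={1,4}

Scan:
[0] read 'a'  n0⇒n1
[1] read 'b'  n1⇒n3 (via fail)  → match P1@[1:1]
[2] read 'd'  n3⇒n4 (via fail)
[3] read 'c'  n4⇒n0 (via fail)
[4] read 'b'  n0⇒n3  → match P1@[4:4]
[5] read 'b'  n3⇒n3 (via fail)  → match P1@[5:5]
[6] read 'd'  n3⇒n4 (via fail)
[7] read 'a'  n4⇒n5
[8] read 'a'  n5⇒n6
[9] read 'd'  n6⇒n10 (via fail)
[10] read 'd'  n10⇒n11
[11] read 'a'  n11⇒n12
[12] read 'b'  n12⇒n13  → match P1@[12:12],P4@[7:12]
[13] read 'a'  n13⇒n1 (via fail)
[14] read 'd'  n1⇒n4 (via fail)
[15] read 'b'  n4⇒n8  → match P1@[15:15],P3@[14:15]
[16] read 'd'  n8⇒n4 (via fail)
[17] read 'b'  n4⇒n8  → match P1@[17:17],P3@[16:17]
[18] read 'a'  n8⇒n1 (via fail)
[19] read 'a'  n1⇒n9
[20] read 'd'  n9⇒n10
[21] read 'd'  n10⇒n11
[22] read 'a'  n11⇒n12
[23] read 'b'  n12⇒n13  → match P1@[23:23],P4@[18:23]
[24] read 'c'  n13⇒n0 (via fail)
[25] read 'a'  n0⇒n1
[26] read 'c'  n1⇒n2  → match P0@[25:26]
[27] read 'c'  n2⇒n0 (via fail)
[28] read 'a'  n0⇒n1
[29] read 'c'  n1⇒n2  → match P0@[28:29]
[30] read 'b'  n2⇒n3 (via fail)  → match P1@[30:30]
[31] read 'd'  n3⇒n4 (via fail)
[32] read 'd'  n4⇒n4 (via fail)
[33] read 'a'  n4⇒n5
[34] read 'a'  n5⇒n6
[35] read 'c'  n6⇒n7  → match P0@[34:35],P2@[32:35]
[36] read 'c'  n7⇒n0 (via fail)
[37] read 'c'  n0⇒n0
[38] read 'c'  n0⇒n0
[39] read 'd'  n0⇒n4
[40] read 'b'  n4⇒n8  → match P1@[40:40],P3@[39:40]
[41] read 'b'  n8⇒n3 (via fail)  → match P1@[41:41]
[42] read 'd'  n3⇒n4 (via fail)
[43] read 'a'  n4⇒n5
[44] read 'a'  n5⇒n6
[45] read 'c'  n6⇒n7  → match P0@[44:45],P2@[42:45]
[46] read 'a'  n7⇒n1 (via fail)
[47] read 'b'  n1⇒n3 (via fail)  → match P1@[47:47]
[48] read 'd'  n3⇒n4 (via fail)
[49] read 'd'  n4⇒n4 (via fail)
[50] read 'b'  n4⇒n8  → match P1@[50:50],P3@[49:50]
[51] read 'd'  n8⇒n4 (via fail)
[52] read 'b'  n4⇒n8  → match P1@[52:52],P3@[51:52]
[53] read 'a'  n8⇒n1 (via fail)
[54] read 'a'  n1⇒n9
[55] read 'd'  n9⇒n10

Result: [[1,1],[4,1],[5,1],[12,1],[12,4],[15,1],[15,3],[17,1],[17,3],[23,1],[23,4],[26,0],[29,0],[30,1],[35,0],[35,2],[40,1],[40,3],[41,1],[45,0],[45,2],[47,1],[50,1],[50,3],[52,1],[52,3]]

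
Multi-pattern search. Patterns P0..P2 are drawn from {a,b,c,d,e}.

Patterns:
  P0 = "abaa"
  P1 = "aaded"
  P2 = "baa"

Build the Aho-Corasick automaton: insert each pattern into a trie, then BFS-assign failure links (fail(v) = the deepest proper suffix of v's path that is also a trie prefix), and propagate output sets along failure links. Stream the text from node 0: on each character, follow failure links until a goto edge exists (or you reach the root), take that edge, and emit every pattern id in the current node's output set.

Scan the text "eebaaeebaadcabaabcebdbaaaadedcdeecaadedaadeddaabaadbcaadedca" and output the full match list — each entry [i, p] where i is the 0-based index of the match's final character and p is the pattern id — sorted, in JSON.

Construct AC machine:
Trie nodes:
  0='ε' goto a→1 b→9
  1='a' goto a→5 b→2
  2='ab' goto a→3
  3='aba' goto a→4
  4='abaa' goto ·  ←P0
  5='aa' goto d→6
  6='aad' goto e→7
  7='aade' goto d→8
  8='aaded' goto ·  ←P1
  9='b' goto a→10
  10='ba' goto a→11
  11='baa' goto ·  ←P2

Failure links (BFS by depth):
  fail(1) 'a': from fail(0)=0 chase 'a': 0 ⇒ 0;  out=∅∪out(0)=∅
  fail(9) 'b': from fail(0)=0 chase 'b': 0 ⇒ 0;  out=∅∪out(0)=∅
  fail(2) 'ab': from fail(1)=0 chase 'b': 0 ⇒ 9;  out=∅∪out(9)=∅
  fail(5) 'aa': from fail(1)=0 chase 'a': 0 ⇒ 1;  out=∅∪out(1)=∅
  fail(10) 'ba': from fail(9)=0 chase 'a': 0 ⇒ 1;  out=∅∪out(1)=∅
  fail(3) 'aba': from fail(2)=9 chase 'a': 9 ⇒ 10;  out=∅∪out(10)=∅
  fail(6) 'aad': from fail(5)=1 chase 'd': 1→0 ⇒ 0;  out=∅∪out(0)=∅
  fail(11) 'baa': from fail(10)=1 chase 'a': 1 ⇒ 5;  out={2}∪out(5)={2}
  fail(4) 'abaa': from fail(3)=10 chase 'a': 10 ⇒ 11;  out={0}∪out(11)={0,2}
  fail(7) 'aade': from fail(6)=0 chase 'e': 0 ⇒ 0;  out=∅∪out(0)=∅
  fail(8) 'aaded': from fail(7)=0 chase 'd': 0 ⇒ 0;  out={1}∪out(0)={1}

Run:
i=0 'e': node 0→0
i=1 'e': node 0→0
i=2 'b': node 0→9
i=3 'a': node 9→10
i=4 'a': node 10→11  → match P2@[2:4]
i=5 'e': node 11→0 ·f
i=6 'e': node 0→0
i=7 'b': node 0→9
i=8 'a': node 9→10
i=9 'a': node 10→11  → match P2@[7:9]
i=10 'd': node 11→6 ·f
i=11 'c': node 6→0 ·f
i=12 'a': node 0→1
i=13 'b': node 1→2
i=14 'a': node 2→3
i=15 'a': node 3→4  → match P0@[12:15],P2@[13:15]
i=16 'b': node 4→2 ·f
i=17 'c': node 2→0 ·f
i=18 'e': node 0→0
i=19 'b': node 0→9
i=20 'd': node 9→0 ·f
i=21 'b': node 0→9
i=22 'a': node 9→10
i=23 'a': node 10→11  → match P2@[21:23]
i=24 'a': node 11→5 ·f
i=25 'a': node 5→5 ·f
i=26 'd': node 5→6
i=27 'e': node 6→7
i=28 'd': node 7→8  → match P1@[24:28]
i=29 'c': node 8→0 ·f
i=30 'd': node 0→0
i=31 'e': node 0→0
i=32 'e': node 0→0
i=33 'c': node 0→0
i=34 'a': node 0→1
i=35 'a': node 1→5
i=36 'd': node 5→6
i=37 'e': node 6→7
i=38 'd': node 7→8  → match P1@[34:38]
i=39 'a': node 8→1 ·f
i=40 'a': node 1→5
i=41 'd': node 5→6
i=42 'e': node 6→7
i=43 'd': node 7→8  → match P1@[39:43]
i=44 'd': node 8→0 ·f
i=45 'a': node 0→1
i=46 'a': node 1→5
i=47 'b': node 5→2 ·f
i=48 'a': node 2→3
i=49 'a': node 3→4  → match P0@[46:49],P2@[47:49]
i=50 'd': node 4→6 ·f
i=51 'b': node 6→9 ·f
i=52 'c': node 9→0 ·f
i=53 'a': node 0→1
i=54 'a': node 1→5
i=55 'd': node 5→6
i=56 'e': node 6→7
i=57 'd': node 7→8  → match P1@[53:57]
i=58 'c': node 8→0 ·f
i=59 'a': node 0→1

Matches: [[4,2],[9,2],[15,0],[15,2],[23,2],[28,1],[38,1],[43,1],[49,0],[49,2],[57,1]]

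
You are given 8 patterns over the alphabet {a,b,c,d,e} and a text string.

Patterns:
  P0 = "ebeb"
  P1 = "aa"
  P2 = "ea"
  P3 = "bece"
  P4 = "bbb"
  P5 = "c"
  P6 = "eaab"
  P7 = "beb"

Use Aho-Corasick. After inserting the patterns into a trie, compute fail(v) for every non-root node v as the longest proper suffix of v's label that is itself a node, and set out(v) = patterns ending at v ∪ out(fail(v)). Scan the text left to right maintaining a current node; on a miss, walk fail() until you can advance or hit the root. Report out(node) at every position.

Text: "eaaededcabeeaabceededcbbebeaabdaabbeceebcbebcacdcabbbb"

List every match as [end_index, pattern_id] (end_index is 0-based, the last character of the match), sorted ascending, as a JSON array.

Build:
Trie nodes:
  n0 'ε': a→5 b→8 c→14 e→1
  n1 'e': a→7 b→2
  n2 'eb': e→3
  n3 'ebe': b→4
  n4 'ebeb': ·  [P0 ends]
  n5 'a': a→6
  n6 'aa': ·  [P1 ends]
  n7 'ea': a→15  [P2 ends]
  n8 'b': b→12 e→9
  n9 'be': b→17 c→10
  n10 'bec': e→11
  n11 'bece': ·  [P3 ends]
  n12 'bb': b→13
  n13 'bbb': ·  [P4 ends]
  n14 'c': ·  [P5 ends]
  n15 'eaa': b→16
  n16 'eaab': ·  [P6 ends]
  n17 'beb': ·  [P7 ends]

BFS fail/out derivation:
  fail(1) 'e': from fail(0)=0 chase 'e': 0 ⇒ 0;  out=∅∪out(0)=∅
  fail(5) 'a': from fail(0)=0 chase 'a': 0 ⇒ 0;  out=∅∪out(0)=∅
  fail(8) 'b': from fail(0)=0 chase 'b': 0 ⇒ 0;  out=∅∪out(0)=∅
  fail(14) 'c': from fail(0)=0 chase 'c': 0 ⇒ 0;  out={5}∪out(0)={5}
  fail(2) 'eb': from fail(1)=0 chase 'b': 0 ⇒ 8;  out=∅∪out(8)=∅
  fail(6) 'aa': from fail(5)=0 chase 'a': 0 ⇒ 5;  out={1}∪out(5)={1}
  fail(7) 'ea': from fail(1)=0 chase 'a': 0 ⇒ 5;  out={2}∪out(5)={2}
  fail(9) 'be': from fail(8)=0 chase 'e': 0 ⇒ 1;  out=∅∪out(1)=∅
  fail(12) 'bb': from fail(8)=0 chase 'b': 0 ⇒ 8;  out=∅∪out(8)=∅
  fail(3) 'ebe': from fail(2)=8 chase 'e': 8 ⇒ 9;  out=∅∪out(9)=∅
  fail(10) 'bec': from fail(9)=1 chase 'c': 1→0 ⇒ 14;  out=∅∪out(14)={5}
  fail(13) 'bbb': from fail(12)=8 chase 'b': 8 ⇒ 12;  out={4}∪out(12)={4}
  fail(15) 'eaa': from fail(7)=5 chase 'a': 5 ⇒ 6;  out=∅∪out(6)={1}
  fail(17) 'beb': from fail(9)=1 chase 'b': 1 ⇒ 2;  out={7}∪out(2)={7}
  fail(4) 'ebeb': from fail(3)=9 chase 'b': 9 ⇒ 17;  out={0}∪out(17)={0,7}
  fail(11) 'bece': from fail(10)=14 chase 'e': 14→0 ⇒ 1;  out={3}∪out(1)={3}
  fail(16) 'eaab': from fail(15)=6 chase 'b': 6→5→0 ⇒ 8;  out={6}∪out(8)={6}

Scan:
pos 0 'e': at 1
pos 1 'a': at 7  ** P2@[0:1]
pos 2 'a': at 15  ** P1@[1:2]
pos 3 'e': at 1 (via fail)
pos 4 'd': at 0 (via fail)
pos 5 'e': at 1
pos 6 'd': at 0 (via fail)
pos 7 'c': at 14  ** P5@[7:7]
pos 8 'a': at 5 (via fail)
pos 9 'b': at 8 (via fail)
pos 10 'e': at 9
pos 11 'e': at 1 (via fail)
pos 12 'a': at 7  ** P2@[11:12]
pos 13 'a': at 15  ** P1@[12:13]
pos 14 'b': at 16  ** P6@[11:14]
pos 15 'c': at 14 (via fail)  ** P5@[15:15]
pos 16 'e': at 1 (via fail)
pos 17 'e': at 1 (via fail)
pos 18 'd': at 0 (via fail)
pos 19 'e': at 1
pos 20 'd': at 0 (via fail)
pos 21 'c': at 14  ** P5@[21:21]
pos 22 'b': at 8 (via fail)
pos 23 'b': at 12
pos 24 'e': at 9 (via fail)
pos 25 'b': at 17  ** P7@[23:25]
pos 26 'e': at 3 (via fail)
pos 27 'a': at 7 (via fail)  ** P2@[26:27]
pos 28 'a': at 15  ** P1@[27:28]
pos 29 'b': at 16  ** P6@[26:29]
pos 30 'd': at 0 (via fail)
pos 31 'a': at 5
pos 32 'a': at 6  ** P1@[31:32]
pos 33 'b': at 8 (via fail)
pos 34 'b': at 12
pos 35 'e': at 9 (via fail)
pos 36 'c': at 10  ** P5@[36:36]
pos 37 'e': at 11  ** P3@[34:37]
pos 38 'e': at 1 (via fail)
pos 39 'b': at 2
pos 40 'c': at 14 (via fail)  ** P5@[40:40]
pos 41 'b': at 8 (via fail)
pos 42 'e': at 9
pos 43 'b': at 17  ** P7@[41:43]
pos 44 'c': at 14 (via fail)  ** P5@[44:44]
pos 45 'a': at 5 (via fail)
pos 46 'c': at 14 (via fail)  ** P5@[46:46]
pos 47 'd': at 0 (via fail)
pos 48 'c': at 14  ** P5@[48:48]
pos 49 'a': at 5 (via fail)
pos 50 'b': at 8 (via fail)
pos 51 'b': at 12
pos 52 'b': at 13  ** P4@[50:52]
pos 53 'b': at 13 (via fail)  ** P4@[51:53]

All matches (sorted): [[1,2],[2,1],[7,5],[12,2],[13,1],[14,6],[15,5],[21,5],[25,7],[27,2],[28,1],[29,6],[32,1],[36,5],[37,3],[40,5],[43,7],[44,5],[46,5],[48,5],[52,4],[53,4]]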